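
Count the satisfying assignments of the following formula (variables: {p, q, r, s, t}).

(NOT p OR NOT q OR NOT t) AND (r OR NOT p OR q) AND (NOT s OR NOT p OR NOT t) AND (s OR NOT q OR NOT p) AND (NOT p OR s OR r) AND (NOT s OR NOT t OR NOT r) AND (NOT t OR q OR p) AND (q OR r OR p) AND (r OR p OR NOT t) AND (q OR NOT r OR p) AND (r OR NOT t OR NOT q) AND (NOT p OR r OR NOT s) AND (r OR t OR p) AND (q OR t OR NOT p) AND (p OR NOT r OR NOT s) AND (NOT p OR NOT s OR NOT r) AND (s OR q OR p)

There are 2^5 = 32 truth assignments over (p, q, r, s, t).
Split on t. With t = true, the clauses containing t are satisfied and NOT t drops from the rest; 2 of the 2^4 = 16 assignments to the other variables satisfy what remains.
With t = false, by the same count on the reduced clause set, 1 assignment works.
Total: 2 + 1 = 3.

3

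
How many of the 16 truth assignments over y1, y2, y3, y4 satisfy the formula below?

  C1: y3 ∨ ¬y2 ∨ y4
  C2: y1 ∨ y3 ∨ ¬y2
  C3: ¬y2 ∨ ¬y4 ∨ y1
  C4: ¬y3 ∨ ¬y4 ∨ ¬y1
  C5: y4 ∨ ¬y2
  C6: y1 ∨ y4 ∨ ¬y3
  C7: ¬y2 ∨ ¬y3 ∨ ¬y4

7

There are 2^4 = 16 truth assignments over (y1, y2, y3, y4).
Check each against the 7 clauses (columns in the order y1, y2, y3, y4):
  F F F F  ✓ satisfies all
  F F F T  ✓ satisfies all
  F F T F  ✗ fails (y1 ∨ y4 ∨ ¬y3)
  F F T T  ✓ satisfies all
  F T F F  ✗ fails (y3 ∨ ¬y2 ∨ y4)
  F T F T  ✗ fails (y1 ∨ y3 ∨ ¬y2)
  F T T F  ✗ fails (y4 ∨ ¬y2)
  F T T T  ✗ fails (¬y2 ∨ ¬y4 ∨ y1)
  T F F F  ✓ satisfies all
  T F F T  ✓ satisfies all
  T F T F  ✓ satisfies all
  T F T T  ✗ fails (¬y3 ∨ ¬y4 ∨ ¬y1)
  T T F F  ✗ fails (y3 ∨ ¬y2 ∨ y4)
  T T F T  ✓ satisfies all
  T T T F  ✗ fails (y4 ∨ ¬y2)
  T T T T  ✗ fails (¬y3 ∨ ¬y4 ∨ ¬y1)
7 of the 16 rows are models.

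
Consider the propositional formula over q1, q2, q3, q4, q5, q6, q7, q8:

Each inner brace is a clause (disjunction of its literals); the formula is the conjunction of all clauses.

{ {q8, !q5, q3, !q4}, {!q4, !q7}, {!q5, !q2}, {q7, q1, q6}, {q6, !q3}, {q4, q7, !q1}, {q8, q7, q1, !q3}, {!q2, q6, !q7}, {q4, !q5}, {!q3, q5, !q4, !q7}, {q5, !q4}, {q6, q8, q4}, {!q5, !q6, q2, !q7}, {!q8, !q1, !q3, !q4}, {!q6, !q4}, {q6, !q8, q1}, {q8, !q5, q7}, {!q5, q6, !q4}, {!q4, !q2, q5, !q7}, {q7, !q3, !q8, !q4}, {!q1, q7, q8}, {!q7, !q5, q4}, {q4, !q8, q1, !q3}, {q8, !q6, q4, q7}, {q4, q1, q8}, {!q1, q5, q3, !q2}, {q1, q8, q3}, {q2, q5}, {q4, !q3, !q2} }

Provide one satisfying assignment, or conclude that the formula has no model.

Try q4 = false.
(!q5) alone gives q5 = false.
(q2) alone gives q2 = true.
(!q3) alone gives q3 = false.
(!q1) alone gives q1 = false.
(q8) alone gives q8 = true.
(q6) alone gives q6 = true.
Every clause is now satisfied; q7 is unconstrained.

q1=false; q2=true; q3=false; q4=false; q5=false; q6=true; q7=true; q8=true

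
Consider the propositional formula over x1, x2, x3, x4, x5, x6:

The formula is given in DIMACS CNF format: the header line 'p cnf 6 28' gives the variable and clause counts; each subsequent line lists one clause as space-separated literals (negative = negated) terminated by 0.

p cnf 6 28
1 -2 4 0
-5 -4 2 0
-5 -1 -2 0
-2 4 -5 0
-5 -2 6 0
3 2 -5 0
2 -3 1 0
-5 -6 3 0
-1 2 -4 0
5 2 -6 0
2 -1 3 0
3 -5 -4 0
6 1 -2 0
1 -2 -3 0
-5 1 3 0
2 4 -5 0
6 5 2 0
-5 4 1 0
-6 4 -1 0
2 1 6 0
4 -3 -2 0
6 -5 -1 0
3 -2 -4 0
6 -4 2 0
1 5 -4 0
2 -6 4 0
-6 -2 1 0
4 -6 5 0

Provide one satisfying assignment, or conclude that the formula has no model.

Try x1 = True.
Try x5 = False.
Try x2 = True.
Try x6 = False.
Try x4 = True.
The clause (x3) is unit, so x3 = True.
All clauses are satisfied.

x1 ↦ True; x2 ↦ True; x3 ↦ True; x4 ↦ True; x5 ↦ False; x6 ↦ False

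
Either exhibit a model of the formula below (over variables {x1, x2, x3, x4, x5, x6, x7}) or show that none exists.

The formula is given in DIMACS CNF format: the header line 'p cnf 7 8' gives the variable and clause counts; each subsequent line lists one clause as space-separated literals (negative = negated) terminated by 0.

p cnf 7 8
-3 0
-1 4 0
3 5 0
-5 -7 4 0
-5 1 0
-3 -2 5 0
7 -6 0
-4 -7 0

x1=True, x2=False, x3=False, x4=True, x5=True, x6=False, x7=False

(¬x3) alone gives x3 = False.
(x5) alone gives x5 = True.
(x1) alone gives x1 = True.
(x4) alone gives x4 = True.
(¬x7) alone gives x7 = False.
(¬x6) alone gives x6 = False.
No clause remains; x2 is free.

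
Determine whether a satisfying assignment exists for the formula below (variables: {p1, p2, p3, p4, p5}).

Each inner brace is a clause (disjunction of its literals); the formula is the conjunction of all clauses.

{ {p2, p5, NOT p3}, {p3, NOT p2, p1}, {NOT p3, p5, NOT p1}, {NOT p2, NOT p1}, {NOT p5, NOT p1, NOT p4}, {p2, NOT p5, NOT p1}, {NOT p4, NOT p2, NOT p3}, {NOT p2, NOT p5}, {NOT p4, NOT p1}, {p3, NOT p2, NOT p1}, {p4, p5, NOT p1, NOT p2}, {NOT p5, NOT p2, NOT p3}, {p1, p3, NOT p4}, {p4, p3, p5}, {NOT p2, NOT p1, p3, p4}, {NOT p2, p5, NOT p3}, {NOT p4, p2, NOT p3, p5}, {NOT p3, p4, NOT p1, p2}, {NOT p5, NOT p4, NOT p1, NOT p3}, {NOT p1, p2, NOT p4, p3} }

Yes

Suppose p2 = false.
Suppose p5 = true.
From the singleton clause (NOT p1), p1 = false.
Suppose p3 = true.
No clause remains; p4 is free.
A satisfying assignment: p1=false; p2=false; p3=true; p4=false; p5=true.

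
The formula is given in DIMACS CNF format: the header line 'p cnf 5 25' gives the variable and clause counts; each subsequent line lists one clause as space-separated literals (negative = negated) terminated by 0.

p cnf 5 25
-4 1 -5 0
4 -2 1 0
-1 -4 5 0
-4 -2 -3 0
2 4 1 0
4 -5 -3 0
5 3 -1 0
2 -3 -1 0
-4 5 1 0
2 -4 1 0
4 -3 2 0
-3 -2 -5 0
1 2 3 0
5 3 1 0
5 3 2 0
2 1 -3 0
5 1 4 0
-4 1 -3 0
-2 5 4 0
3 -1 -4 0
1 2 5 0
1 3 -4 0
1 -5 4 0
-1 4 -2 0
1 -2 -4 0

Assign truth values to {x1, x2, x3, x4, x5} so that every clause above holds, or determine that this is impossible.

x1 ↦ True,  x2 ↦ False,  x3 ↦ False,  x4 ↦ False,  x5 ↦ True

Try x4 = False.
Try x2 = False.
From the singleton clause (x1), x1 = True.
From the singleton clause (¬x3), x3 = False.
From the singleton clause (x5), x5 = True.
Every clause now holds.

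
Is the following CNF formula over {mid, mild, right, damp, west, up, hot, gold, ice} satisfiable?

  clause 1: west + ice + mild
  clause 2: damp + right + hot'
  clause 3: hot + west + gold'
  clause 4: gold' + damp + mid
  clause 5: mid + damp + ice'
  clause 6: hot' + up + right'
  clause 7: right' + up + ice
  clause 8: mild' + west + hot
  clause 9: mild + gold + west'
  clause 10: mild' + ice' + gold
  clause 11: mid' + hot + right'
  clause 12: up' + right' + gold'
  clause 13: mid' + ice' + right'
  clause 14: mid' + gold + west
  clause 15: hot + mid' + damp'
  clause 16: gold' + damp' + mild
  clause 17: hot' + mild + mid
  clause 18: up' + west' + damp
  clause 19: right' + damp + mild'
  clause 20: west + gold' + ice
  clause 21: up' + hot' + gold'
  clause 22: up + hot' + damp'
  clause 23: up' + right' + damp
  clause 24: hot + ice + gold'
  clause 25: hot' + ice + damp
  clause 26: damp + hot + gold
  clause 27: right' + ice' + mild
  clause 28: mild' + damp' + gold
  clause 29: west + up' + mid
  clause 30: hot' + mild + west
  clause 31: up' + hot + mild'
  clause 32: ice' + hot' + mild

Suppose west = 1.
Suppose mild = 1.
Suppose ice = 1.
The clause (gold) is unit, so gold = 1.
Suppose damp = 0.
The clause (mid) is unit, so mid = 1.
The clause (right') is unit, so right = 0.
The clause (hot') is unit, so hot = 0.
The clause (up') is unit, so up = 0.
All clauses are satisfied.
A satisfying assignment: mid ↦ 1,  mild ↦ 1,  right ↦ 0,  damp ↦ 0,  west ↦ 1,  up ↦ 0,  hot ↦ 0,  gold ↦ 1,  ice ↦ 1.

Satisfiable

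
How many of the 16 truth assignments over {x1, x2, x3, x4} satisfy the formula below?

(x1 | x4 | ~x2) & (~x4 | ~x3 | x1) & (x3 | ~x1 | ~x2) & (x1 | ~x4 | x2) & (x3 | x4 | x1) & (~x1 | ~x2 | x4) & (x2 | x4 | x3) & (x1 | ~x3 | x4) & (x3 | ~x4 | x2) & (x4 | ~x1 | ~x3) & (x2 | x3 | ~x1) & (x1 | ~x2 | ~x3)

There are 2^4 = 16 truth assignments over (x1, x2, x3, x4).
Check each against the 12 clauses (columns in the order x1, x2, x3, x4):
  F F F F  ✗ fails (x3 | x4 | x1)
  F F F T  ✗ fails (x1 | ~x4 | x2)
  F F T F  ✗ fails (x1 | ~x3 | x4)
  F F T T  ✗ fails (~x4 | ~x3 | x1)
  F T F F  ✗ fails (x1 | x4 | ~x2)
  F T F T  ✓ satisfies all
  F T T F  ✗ fails (x1 | x4 | ~x2)
  F T T T  ✗ fails (~x4 | ~x3 | x1)
  T F F F  ✗ fails (x2 | x4 | x3)
  T F F T  ✗ fails (x3 | ~x4 | x2)
  T F T F  ✗ fails (x4 | ~x1 | ~x3)
  T F T T  ✓ satisfies all
  T T F F  ✗ fails (x3 | ~x1 | ~x2)
  T T F T  ✗ fails (x3 | ~x1 | ~x2)
  T T T F  ✗ fails (~x1 | ~x2 | x4)
  T T T T  ✓ satisfies all
3 of the 16 rows are models.

3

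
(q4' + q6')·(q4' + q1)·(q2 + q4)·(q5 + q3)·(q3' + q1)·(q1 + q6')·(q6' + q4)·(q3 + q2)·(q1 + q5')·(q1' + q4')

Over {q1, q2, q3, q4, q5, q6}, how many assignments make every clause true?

There are 2^6 = 64 truth assignments over (q1, q2, q3, q4, q5, q6).
Split on q1. With q1 = 1, the clauses containing q1 are satisfied and q1' drops from the rest; 3 of the 2^5 = 32 assignments to the other variables satisfy what remains.
With q1 = 0, by the same count on the reduced clause set, 0 assignments work.
(One model: q1=T, q2=T, q3=F, q4=F, q5=T, q6=F.)
Total: 3 + 0 = 3.

3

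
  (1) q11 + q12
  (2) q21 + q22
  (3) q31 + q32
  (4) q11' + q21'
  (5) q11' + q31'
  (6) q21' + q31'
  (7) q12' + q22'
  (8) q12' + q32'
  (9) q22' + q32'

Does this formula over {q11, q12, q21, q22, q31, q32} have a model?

Case q11 = 1:
The clause (q21') is unit, so q21 = 0.
The clause (q22) is unit, so q22 = 1.
The clause (q31') is unit, so q31 = 0.
The clause (q32) is unit, so q32 = 1.
But (q32') is also a unit clause — contradiction.
Backtrack on q11: now try q11 = 0.
The clause (q12) is unit, so q12 = 1.
The clause (q22') is unit, so q22 = 0.
The clause (q21) is unit, so q21 = 1.
The clause (q31') is unit, so q31 = 0.
The clause (q32) is unit, so q32 = 1.
But (q32') is also a unit clause — contradiction.
Both values of q11 lead to a conflict.
No assignment satisfies every clause.

Unsatisfiable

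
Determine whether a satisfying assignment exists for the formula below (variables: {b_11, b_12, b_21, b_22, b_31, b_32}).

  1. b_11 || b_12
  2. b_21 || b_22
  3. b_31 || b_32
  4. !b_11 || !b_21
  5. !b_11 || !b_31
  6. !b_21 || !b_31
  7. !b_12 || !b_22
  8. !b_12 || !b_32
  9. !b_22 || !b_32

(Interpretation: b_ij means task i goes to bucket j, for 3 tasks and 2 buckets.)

Suppose b_11 = true.
Unit clause (!b_21) forces b_21 = false.
Unit clause (b_22) forces b_22 = true.
Unit clause (!b_31) forces b_31 = false.
Unit clause (b_32) forces b_32 = true.
But (!b_32) is also a unit clause — contradiction.
So b_11 must be the other value — set b_11 = false.
Unit clause (b_12) forces b_12 = true.
Unit clause (!b_22) forces b_22 = false.
Unit clause (b_21) forces b_21 = true.
Unit clause (!b_31) forces b_31 = false.
Unit clause (b_32) forces b_32 = true.
But (!b_32) is also a unit clause — contradiction.
Both values of b_11 lead to a conflict.
No assignment satisfies every clause.

No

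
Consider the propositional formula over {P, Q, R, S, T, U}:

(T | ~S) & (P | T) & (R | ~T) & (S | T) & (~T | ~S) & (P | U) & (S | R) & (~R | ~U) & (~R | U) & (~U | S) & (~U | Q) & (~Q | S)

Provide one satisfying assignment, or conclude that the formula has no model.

UNSATISFIABLE

Suppose T = 1.
The clause (R) is unit, so R = 1.
The clause (~S) is unit, so S = 0.
The clause (~U) is unit, so U = 0.
That conflicts with the unit clause (U).
That branch fails; take T = 0 instead.
The clause (~S) is unit, so S = 0.
That conflicts with the unit clause (S).
Either choice for T ends in contradiction.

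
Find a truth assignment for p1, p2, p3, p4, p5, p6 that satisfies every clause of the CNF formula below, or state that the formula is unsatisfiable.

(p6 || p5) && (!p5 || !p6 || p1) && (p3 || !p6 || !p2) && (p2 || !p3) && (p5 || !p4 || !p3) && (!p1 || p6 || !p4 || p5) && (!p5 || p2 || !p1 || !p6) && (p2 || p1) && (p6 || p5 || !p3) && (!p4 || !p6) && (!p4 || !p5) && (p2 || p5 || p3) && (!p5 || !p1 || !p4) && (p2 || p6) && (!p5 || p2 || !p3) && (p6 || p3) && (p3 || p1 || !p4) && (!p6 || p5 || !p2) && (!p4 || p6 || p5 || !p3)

Branch on p6: set p6 = false.
From the singleton clause (p5), p5 = true.
From the singleton clause (!p4), p4 = false.
From the singleton clause (p2), p2 = true.
From the singleton clause (p3), p3 = true.
No clause remains; p1 is free.

p1: true,  p2: true,  p3: true,  p4: false,  p5: true,  p6: false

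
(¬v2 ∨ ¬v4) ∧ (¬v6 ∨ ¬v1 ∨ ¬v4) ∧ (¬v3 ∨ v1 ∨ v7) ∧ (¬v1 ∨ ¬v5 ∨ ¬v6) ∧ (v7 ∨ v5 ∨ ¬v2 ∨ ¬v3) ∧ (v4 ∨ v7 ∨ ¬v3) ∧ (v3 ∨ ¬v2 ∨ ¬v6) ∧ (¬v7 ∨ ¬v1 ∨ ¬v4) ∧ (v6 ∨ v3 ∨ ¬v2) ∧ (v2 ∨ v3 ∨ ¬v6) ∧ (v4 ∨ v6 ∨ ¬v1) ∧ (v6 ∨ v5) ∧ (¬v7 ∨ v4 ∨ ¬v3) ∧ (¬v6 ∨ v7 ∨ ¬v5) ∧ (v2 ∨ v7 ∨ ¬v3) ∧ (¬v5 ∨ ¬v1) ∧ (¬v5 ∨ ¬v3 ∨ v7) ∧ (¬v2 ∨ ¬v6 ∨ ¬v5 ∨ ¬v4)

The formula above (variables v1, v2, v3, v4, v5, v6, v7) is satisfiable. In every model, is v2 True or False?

Suppose v2 = True.
(¬v4) alone gives v4 = False.
Suppose v7 = True.
(¬v3) alone gives v3 = False.
(¬v6) alone gives v6 = False.
Now (v6) is unsatisfied and unit — conflict.
Backtrack on v7: now try v7 = False.
(¬v3) alone gives v3 = False.
(¬v6) alone gives v6 = False.
Now (v6) is unsatisfied and unit — conflict.
Both values of v7 lead to a conflict.
So every satisfying assignment has v2 = False.

False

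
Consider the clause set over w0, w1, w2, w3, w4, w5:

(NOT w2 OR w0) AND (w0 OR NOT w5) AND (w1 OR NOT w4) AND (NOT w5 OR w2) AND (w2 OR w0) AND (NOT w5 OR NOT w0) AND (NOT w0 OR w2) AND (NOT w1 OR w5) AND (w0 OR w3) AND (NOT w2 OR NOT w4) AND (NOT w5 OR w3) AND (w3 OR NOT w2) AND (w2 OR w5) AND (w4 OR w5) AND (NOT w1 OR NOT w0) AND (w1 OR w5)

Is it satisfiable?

Unsatisfiable

Suppose w2 = false.
The clause (NOT w5) is unit, so w5 = false.
That conflicts with the unit clause (w5).
So w2 must be the other value — set w2 = true.
The clause (w0) is unit, so w0 = true.
The clause (NOT w5) is unit, so w5 = false.
The clause (NOT w1) is unit, so w1 = false.
That conflicts with the unit clause (w1).
Both values of w2 lead to a conflict.
No assignment satisfies every clause.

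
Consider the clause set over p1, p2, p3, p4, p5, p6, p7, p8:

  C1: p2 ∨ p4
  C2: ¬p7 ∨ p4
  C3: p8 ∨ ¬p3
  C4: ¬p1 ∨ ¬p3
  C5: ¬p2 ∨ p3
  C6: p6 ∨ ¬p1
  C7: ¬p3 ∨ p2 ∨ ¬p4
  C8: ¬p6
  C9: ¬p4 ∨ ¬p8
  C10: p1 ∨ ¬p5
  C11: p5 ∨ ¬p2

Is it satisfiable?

Satisfiable

From the singleton clause (¬p6), p6 = False.
From the singleton clause (¬p1), p1 = False.
From the singleton clause (¬p5), p5 = False.
From the singleton clause (¬p2), p2 = False.
From the singleton clause (p4), p4 = True.
From the singleton clause (¬p3), p3 = False.
From the singleton clause (¬p8), p8 = False.
Every clause is now satisfied; p7 is unconstrained.
A satisfying assignment: p1=False; p2=False; p3=False; p4=True; p5=False; p6=False; p7=True; p8=False.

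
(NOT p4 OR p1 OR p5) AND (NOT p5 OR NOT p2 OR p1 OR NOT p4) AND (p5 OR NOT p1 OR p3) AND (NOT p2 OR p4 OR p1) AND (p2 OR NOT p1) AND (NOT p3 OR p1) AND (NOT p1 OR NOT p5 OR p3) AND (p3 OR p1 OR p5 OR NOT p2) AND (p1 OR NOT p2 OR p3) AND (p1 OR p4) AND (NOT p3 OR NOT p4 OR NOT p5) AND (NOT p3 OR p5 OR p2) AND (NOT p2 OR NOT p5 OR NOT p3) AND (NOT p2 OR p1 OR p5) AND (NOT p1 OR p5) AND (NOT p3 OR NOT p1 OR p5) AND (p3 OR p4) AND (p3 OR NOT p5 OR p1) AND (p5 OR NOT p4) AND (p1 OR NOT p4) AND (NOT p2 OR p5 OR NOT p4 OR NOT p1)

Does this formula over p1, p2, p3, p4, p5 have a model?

No, unsatisfiable

Suppose p2 = true.
Suppose p4 = true.
The clause (p5) is unit, so p5 = true.
The clause (p1) is unit, so p1 = true.
The clause (p3) is unit, so p3 = true.
Now (NOT p3) is unsatisfied and unit — conflict.
Backtrack on p4: now try p4 = false.
The clause (p1) is unit, so p1 = true.
The clause (p5) is unit, so p5 = true.
The clause (p3) is unit, so p3 = true.
Now (NOT p3) is unsatisfied and unit — conflict.
Both values of p4 lead to a conflict.
Backtrack on p2: now try p2 = false.
The clause (NOT p1) is unit, so p1 = false.
The clause (NOT p3) is unit, so p3 = false.
The clause (p4) is unit, so p4 = true.
Now (NOT p4) is unsatisfied and unit — conflict.
Both values of p2 lead to a conflict.
No assignment satisfies every clause.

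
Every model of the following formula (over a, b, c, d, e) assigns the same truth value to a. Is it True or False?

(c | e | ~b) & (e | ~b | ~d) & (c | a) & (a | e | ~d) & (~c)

True

Suppose a = 0.
The clause (c) is unit, so c = 1.
That conflicts with the unit clause (~c).
So every satisfying assignment has a = True.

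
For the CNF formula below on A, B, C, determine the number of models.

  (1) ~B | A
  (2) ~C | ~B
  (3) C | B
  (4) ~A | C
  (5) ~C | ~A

There are 2^3 = 8 truth assignments over (A, B, C).
Check each against the 5 clauses (columns in the order A, B, C):
  F F F  ✗ fails (C | B)
  F F T  ✓ satisfies all
  F T F  ✗ fails (~B | A)
  F T T  ✗ fails (~B | A)
  T F F  ✗ fails (C | B)
  T F T  ✗ fails (~C | ~A)
  T T F  ✗ fails (~A | C)
  T T T  ✗ fails (~C | ~B)
1 of the 8 rows is a model.

1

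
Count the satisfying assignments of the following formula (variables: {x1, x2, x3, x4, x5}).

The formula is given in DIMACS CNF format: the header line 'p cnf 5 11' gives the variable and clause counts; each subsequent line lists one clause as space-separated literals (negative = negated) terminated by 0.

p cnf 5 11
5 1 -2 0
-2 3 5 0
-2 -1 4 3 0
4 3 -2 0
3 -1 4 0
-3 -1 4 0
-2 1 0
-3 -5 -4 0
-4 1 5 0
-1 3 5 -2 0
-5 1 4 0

8

There are 2^5 = 32 truth assignments over (x1, x2, x3, x4, x5).
Split on x4. With x4 = True, the clauses containing x4 are satisfied and ¬x4 drops from the rest; 6 of the 2^4 = 16 assignments to the other variables satisfy what remains.
With x4 = False, by the same count on the reduced clause set, 2 assignments work.
Total: 6 + 2 = 8.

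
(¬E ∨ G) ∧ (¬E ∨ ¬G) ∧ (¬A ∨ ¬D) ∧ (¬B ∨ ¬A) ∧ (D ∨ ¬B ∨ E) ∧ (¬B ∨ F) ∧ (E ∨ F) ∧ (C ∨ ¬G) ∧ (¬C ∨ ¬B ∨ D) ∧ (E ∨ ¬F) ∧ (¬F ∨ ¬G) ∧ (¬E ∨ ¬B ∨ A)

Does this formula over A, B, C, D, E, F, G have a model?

Case E = False:
From the singleton clause (F), F = True.
Now (¬F) is unsatisfied and unit — conflict.
So E must be the other value — set E = True.
From the singleton clause (G), G = True.
Now (¬G) is unsatisfied and unit — conflict.
Both values of E lead to a conflict.
No assignment satisfies every clause.

No, unsatisfiable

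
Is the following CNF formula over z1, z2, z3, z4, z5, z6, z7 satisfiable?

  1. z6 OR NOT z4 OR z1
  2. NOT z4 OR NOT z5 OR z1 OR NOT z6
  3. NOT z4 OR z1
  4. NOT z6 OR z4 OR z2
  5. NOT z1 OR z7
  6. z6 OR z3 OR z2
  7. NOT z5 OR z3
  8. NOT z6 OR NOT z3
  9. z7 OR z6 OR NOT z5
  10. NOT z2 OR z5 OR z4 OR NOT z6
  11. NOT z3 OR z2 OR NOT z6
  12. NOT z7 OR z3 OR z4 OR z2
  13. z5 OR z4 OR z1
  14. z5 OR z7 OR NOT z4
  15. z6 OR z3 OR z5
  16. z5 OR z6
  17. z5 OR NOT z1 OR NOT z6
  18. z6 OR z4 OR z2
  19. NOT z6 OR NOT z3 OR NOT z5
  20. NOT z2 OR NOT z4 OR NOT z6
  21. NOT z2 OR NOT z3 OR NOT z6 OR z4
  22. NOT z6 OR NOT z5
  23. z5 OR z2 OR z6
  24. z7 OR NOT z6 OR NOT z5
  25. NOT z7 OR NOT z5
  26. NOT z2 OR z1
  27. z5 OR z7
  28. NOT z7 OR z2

Suppose z4 = false.
Suppose z6 = false.
The clause (z5) is unit, so z5 = true.
The clause (z3) is unit, so z3 = true.
The clause (z7) is unit, so z7 = true.
That conflicts with the unit clause (NOT z7).
Backtrack on z6: now try z6 = true.
The clause (z2) is unit, so z2 = true.
The clause (NOT z3) is unit, so z3 = false.
The clause (NOT z5) is unit, so z5 = false.
That conflicts with the unit clause (z5).
Either choice for z6 ends in contradiction.
Backtrack on z4: now try z4 = true.
The clause (z1) is unit, so z1 = true.
The clause (z7) is unit, so z7 = true.
The clause (NOT z5) is unit, so z5 = false.
The clause (z6) is unit, so z6 = true.
That conflicts with the unit clause (NOT z6).
Either choice for z4 ends in contradiction.
No assignment satisfies every clause.

No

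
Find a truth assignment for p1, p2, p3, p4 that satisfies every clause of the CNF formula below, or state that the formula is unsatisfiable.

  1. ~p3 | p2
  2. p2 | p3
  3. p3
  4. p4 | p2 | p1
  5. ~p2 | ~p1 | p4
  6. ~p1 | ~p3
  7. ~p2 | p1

UNSATISFIABLE

Unit clause (p3) forces p3 = 1.
Unit clause (p2) forces p2 = 1.
Unit clause (~p1) forces p1 = 0.
Now (p1) is unsatisfied and unit — conflict.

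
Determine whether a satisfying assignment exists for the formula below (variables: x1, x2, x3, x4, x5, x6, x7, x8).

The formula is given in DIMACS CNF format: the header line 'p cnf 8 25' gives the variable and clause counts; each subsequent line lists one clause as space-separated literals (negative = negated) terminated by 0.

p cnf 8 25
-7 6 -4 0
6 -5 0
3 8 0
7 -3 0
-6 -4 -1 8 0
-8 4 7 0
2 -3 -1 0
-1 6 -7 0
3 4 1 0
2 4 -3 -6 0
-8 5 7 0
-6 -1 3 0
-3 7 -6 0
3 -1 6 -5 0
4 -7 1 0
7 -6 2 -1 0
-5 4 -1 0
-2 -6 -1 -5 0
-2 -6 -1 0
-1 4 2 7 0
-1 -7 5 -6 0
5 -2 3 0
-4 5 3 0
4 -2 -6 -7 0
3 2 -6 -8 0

Yes

Try x6 = True.
Try x3 = True.
(x7) alone gives x7 = True.
Try x2 = False.
(¬x1) alone gives x1 = False.
(x4) alone gives x4 = True.
All clauses hold; x5, x8 can take either value.
A satisfying assignment: x1=False, x2=False, x3=True, x4=True, x5=True, x6=True, x7=True, x8=True.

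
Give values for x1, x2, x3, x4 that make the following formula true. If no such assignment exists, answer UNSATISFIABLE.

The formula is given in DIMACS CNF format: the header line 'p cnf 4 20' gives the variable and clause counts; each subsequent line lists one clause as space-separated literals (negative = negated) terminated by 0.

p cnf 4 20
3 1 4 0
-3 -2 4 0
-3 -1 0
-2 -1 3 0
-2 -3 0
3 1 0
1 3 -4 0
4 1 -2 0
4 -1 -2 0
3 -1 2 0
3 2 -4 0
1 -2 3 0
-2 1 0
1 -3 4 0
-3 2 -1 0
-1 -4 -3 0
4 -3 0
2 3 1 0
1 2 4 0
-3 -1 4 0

Case x3 = True:
(¬x1) alone gives x1 = False.
(¬x2) alone gives x2 = False.
(x4) alone gives x4 = True.
Every clause now holds.

x1=False, x2=False, x3=True, x4=True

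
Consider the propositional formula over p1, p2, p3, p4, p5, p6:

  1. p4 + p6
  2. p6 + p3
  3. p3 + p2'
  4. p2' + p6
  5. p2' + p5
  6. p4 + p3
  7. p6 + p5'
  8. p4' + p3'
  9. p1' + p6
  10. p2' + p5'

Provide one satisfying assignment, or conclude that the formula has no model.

p1 ↦ 0, p2 ↦ 0, p3 ↦ 1, p4 ↦ 0, p5 ↦ 1, p6 ↦ 1

Branch on p4: set p4 = 0.
The clause (p6) is unit, so p6 = 1.
The clause (p3) is unit, so p3 = 1.
Branch on p2: set p2 = 0.
Every clause is now satisfied; p1, p5 are unconstrained.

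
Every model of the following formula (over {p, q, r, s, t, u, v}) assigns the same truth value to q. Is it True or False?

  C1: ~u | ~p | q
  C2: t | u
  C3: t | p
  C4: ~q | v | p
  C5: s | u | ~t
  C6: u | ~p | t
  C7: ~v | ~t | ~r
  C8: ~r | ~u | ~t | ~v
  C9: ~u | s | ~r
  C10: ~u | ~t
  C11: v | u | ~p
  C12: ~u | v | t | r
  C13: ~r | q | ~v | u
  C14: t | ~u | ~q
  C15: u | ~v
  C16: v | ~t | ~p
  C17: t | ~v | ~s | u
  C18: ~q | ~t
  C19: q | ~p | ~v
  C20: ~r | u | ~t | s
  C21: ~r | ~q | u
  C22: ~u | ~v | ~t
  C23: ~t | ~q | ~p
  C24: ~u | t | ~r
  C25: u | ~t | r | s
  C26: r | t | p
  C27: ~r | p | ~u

Suppose q = 1.
Unit clause (~t) forces t = 0.
Unit clause (u) forces u = 1.
That conflicts with the unit clause (~u).
So every satisfying assignment has q = False.

False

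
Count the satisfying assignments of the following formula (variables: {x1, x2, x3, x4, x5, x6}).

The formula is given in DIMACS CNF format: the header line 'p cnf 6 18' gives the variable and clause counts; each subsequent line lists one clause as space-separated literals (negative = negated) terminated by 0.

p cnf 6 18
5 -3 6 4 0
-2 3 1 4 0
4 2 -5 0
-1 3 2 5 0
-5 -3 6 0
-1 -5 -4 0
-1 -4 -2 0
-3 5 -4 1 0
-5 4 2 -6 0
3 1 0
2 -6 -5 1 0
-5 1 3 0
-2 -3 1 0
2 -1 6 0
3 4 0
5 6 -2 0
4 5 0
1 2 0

There are 2^6 = 64 truth assignments over (x1, x2, x3, x4, x5, x6).
Split on x3. With x3 = True, the clauses containing x3 are satisfied and ¬x3 drops from the rest; 2 of the 2^5 = 32 assignments to the other variables satisfy what remains.
With x3 = False, by the same count on the reduced clause set, 0 assignments work.
(One model: x1=T, x2=F, x3=T, x4=T, x5=F, x6=T.)
Total: 2 + 0 = 2.

2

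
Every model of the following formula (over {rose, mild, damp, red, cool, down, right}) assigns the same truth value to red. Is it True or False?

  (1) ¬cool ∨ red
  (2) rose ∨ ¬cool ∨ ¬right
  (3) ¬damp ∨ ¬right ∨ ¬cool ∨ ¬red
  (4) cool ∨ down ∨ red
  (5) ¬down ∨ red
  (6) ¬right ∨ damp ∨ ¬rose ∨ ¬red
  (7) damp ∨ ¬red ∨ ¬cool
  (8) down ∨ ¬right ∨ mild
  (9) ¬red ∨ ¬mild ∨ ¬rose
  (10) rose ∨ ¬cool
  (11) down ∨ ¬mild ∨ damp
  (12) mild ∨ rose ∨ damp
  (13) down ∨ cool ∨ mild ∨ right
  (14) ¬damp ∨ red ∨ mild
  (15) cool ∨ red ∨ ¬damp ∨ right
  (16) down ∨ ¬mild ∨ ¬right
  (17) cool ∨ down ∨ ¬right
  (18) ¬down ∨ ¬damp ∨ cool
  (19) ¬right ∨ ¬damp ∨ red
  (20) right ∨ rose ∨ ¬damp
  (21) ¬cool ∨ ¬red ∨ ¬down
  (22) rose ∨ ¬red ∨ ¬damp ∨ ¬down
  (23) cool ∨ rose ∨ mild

Suppose red = False.
From the singleton clause (¬cool), cool = False.
From the singleton clause (down), down = True.
That conflicts with the unit clause (¬down).
So every satisfying assignment has red = True.

True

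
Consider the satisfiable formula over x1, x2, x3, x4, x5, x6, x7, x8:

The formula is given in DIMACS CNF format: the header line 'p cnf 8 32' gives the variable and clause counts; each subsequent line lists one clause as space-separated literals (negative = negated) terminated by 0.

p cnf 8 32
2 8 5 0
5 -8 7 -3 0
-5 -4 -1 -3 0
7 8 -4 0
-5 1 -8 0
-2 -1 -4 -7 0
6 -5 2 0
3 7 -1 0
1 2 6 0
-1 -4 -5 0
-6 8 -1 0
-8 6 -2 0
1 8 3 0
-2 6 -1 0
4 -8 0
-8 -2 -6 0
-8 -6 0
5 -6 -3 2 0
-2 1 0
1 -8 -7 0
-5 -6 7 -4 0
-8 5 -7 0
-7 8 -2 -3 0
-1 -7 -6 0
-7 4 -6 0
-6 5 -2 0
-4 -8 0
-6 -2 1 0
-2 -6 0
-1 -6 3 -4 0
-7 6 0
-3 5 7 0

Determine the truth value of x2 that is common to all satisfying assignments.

Suppose x2 = True.
From the singleton clause (x1), x1 = True.
From the singleton clause (x6), x6 = True.
Now (¬x6) is unsatisfied and unit — conflict.
So every satisfying assignment has x2 = False.

False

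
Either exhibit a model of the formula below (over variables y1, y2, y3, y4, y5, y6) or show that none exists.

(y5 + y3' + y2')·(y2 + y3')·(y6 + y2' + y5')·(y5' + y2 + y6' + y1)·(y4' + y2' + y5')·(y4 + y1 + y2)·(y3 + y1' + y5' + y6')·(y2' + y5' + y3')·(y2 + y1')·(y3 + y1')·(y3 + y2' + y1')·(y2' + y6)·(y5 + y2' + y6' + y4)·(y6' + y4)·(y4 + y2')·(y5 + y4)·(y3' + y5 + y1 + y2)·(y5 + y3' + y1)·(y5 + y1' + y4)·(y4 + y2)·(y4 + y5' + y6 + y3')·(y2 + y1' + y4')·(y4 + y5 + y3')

Try y2 = 0.
(y3') alone gives y3 = 0.
(y1') alone gives y1 = 0.
(y4) alone gives y4 = 1.
Try y5 = 0.
All clauses hold; y6 can take either value.

y1 ↦ 0,  y2 ↦ 0,  y3 ↦ 0,  y4 ↦ 1,  y5 ↦ 0,  y6 ↦ 0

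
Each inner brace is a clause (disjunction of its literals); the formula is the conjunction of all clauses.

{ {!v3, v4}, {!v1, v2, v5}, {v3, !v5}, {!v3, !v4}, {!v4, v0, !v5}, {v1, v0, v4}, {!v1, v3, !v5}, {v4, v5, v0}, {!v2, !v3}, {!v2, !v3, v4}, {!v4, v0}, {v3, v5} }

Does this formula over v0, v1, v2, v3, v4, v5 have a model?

Try v3 = false.
The clause (!v5) is unit, so v5 = false.
Now (v5) is unsatisfied and unit — conflict.
Undo v3 and try v3 = true.
The clause (v4) is unit, so v4 = true.
Now (!v4) is unsatisfied and unit — conflict.
Either choice for v3 ends in contradiction.
No assignment satisfies every clause.

No, unsatisfiable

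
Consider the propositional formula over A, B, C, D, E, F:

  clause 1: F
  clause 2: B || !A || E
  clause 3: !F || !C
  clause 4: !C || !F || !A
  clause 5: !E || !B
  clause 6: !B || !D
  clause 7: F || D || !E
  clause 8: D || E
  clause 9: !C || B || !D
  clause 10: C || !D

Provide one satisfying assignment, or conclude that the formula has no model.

The clause (F) is unit, so F = true.
The clause (!C) is unit, so C = false.
The clause (!D) is unit, so D = false.
The clause (E) is unit, so E = true.
The clause (!B) is unit, so B = false.
All clauses hold; A can take either value.

A ↦ false,  B ↦ false,  C ↦ false,  D ↦ false,  E ↦ true,  F ↦ true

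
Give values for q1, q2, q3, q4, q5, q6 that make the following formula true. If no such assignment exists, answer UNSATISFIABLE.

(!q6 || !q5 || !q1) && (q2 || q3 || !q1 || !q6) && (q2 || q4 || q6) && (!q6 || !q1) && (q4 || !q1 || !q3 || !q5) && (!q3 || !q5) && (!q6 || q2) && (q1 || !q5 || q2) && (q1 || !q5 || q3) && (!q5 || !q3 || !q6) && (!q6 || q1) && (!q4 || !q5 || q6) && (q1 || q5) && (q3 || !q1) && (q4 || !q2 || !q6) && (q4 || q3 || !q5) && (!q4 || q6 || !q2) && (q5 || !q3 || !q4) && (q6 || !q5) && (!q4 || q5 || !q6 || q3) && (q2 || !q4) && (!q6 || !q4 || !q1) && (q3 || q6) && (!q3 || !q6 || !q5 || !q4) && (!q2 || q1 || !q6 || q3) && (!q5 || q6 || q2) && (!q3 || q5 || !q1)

Branch on q6: set q6 = false.
The clause (!q5) is unit, so q5 = false.
The clause (q1) is unit, so q1 = true.
The clause (q3) is unit, so q3 = true.
That conflicts with the unit clause (!q3).
So q6 must be the other value — set q6 = true.
The clause (!q1) is unit, so q1 = false.
That conflicts with the unit clause (q1).
Both values of q6 lead to a conflict.

UNSATISFIABLE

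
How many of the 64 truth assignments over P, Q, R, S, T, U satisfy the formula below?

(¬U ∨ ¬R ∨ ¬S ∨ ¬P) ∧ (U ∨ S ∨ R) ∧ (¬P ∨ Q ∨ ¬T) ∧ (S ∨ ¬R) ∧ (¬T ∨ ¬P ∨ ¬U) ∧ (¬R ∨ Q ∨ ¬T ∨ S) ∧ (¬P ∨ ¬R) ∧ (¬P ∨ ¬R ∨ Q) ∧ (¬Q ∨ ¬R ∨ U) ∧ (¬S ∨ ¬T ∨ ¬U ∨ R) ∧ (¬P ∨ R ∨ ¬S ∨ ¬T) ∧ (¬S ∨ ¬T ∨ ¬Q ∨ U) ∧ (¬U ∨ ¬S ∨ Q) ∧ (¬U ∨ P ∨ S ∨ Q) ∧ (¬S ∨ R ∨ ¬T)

There are 2^6 = 64 truth assignments over (P, Q, R, S, T, U).
Split on T. With T = True, the clauses containing T are satisfied and ¬T drops from the rest; 3 of the 2^5 = 32 assignments to the other variables satisfy what remains.
With T = False, by the same count on the reduced clause set, 11 assignments work.
Total: 3 + 11 = 14.

14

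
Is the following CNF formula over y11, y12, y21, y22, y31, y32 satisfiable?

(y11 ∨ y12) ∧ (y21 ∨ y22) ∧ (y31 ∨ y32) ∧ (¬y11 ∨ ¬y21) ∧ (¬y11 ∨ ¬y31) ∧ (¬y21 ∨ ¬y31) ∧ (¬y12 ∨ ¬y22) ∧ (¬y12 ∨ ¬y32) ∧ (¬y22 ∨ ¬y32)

Case y11 = True:
(¬y21) alone gives y21 = False.
(y22) alone gives y22 = True.
(¬y31) alone gives y31 = False.
(y32) alone gives y32 = True.
Now (¬y32) is unsatisfied and unit — conflict.
Undo y11 and try y11 = False.
(y12) alone gives y12 = True.
(¬y22) alone gives y22 = False.
(y21) alone gives y21 = True.
(¬y31) alone gives y31 = False.
(y32) alone gives y32 = True.
Now (¬y32) is unsatisfied and unit — conflict.
Either choice for y11 ends in contradiction.
No assignment satisfies every clause.

No, unsatisfiable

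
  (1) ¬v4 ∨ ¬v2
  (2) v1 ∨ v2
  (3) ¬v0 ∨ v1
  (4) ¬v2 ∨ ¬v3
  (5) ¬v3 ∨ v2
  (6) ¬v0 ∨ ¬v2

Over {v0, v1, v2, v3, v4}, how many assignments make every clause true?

6

There are 2^5 = 32 truth assignments over (v0, v1, v2, v3, v4).
Split on v0. With v0 = True, the clauses containing v0 are satisfied and ¬v0 drops from the rest; 2 of the 2^4 = 16 assignments to the other variables satisfy what remains.
With v0 = False, by the same count on the reduced clause set, 4 assignments work.
(One model: v0=F, v1=F, v2=T, v3=F, v4=F.)
Total: 2 + 4 = 6.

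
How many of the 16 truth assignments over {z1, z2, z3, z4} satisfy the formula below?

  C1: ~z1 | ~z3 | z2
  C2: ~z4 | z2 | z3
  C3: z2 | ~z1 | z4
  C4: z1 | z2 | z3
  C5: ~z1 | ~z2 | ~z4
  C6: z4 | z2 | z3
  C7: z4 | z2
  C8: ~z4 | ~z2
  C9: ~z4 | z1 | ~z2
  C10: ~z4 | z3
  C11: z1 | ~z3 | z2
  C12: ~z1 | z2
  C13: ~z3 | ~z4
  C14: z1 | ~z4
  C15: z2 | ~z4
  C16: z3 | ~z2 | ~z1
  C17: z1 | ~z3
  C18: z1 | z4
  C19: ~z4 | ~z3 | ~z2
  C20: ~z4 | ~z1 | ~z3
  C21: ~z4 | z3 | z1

There are 2^4 = 16 truth assignments over (z1, z2, z3, z4).
Check each against the 21 clauses (columns in the order z1, z2, z3, z4):
  F F F F  ✗ fails (z1 | z2 | z3)
  F F F T  ✗ fails (~z4 | z2 | z3)
  F F T F  ✗ fails (z4 | z2)
  F F T T  ✗ fails (z1 | ~z3 | z2)
  F T F F  ✗ fails (z1 | z4)
  F T F T  ✗ fails (~z4 | ~z2)
  F T T F  ✗ fails (z1 | ~z3)
  F T T T  ✗ fails (~z4 | ~z2)
  T F F F  ✗ fails (z2 | ~z1 | z4)
  T F F T  ✗ fails (~z4 | z2 | z3)
  T F T F  ✗ fails (~z1 | ~z3 | z2)
  T F T T  ✗ fails (~z1 | ~z3 | z2)
  T T F F  ✗ fails (z3 | ~z2 | ~z1)
  T T F T  ✗ fails (~z1 | ~z2 | ~z4)
  T T T F  ✓ satisfies all
  T T T T  ✗ fails (~z1 | ~z2 | ~z4)
1 of the 16 rows is a model.

1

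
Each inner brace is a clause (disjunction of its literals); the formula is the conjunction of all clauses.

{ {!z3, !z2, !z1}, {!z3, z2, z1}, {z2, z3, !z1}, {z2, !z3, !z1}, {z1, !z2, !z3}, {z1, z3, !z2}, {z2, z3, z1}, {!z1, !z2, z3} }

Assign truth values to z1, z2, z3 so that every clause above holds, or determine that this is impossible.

UNSATISFIABLE

Branch on z3: set z3 = false.
Branch on z2: set z2 = true.
From the singleton clause (z1), z1 = true.
That conflicts with the unit clause (!z1).
Undo z2 and try z2 = false.
From the singleton clause (!z1), z1 = false.
That conflicts with the unit clause (z1).
Either choice for z2 ends in contradiction.
Undo z3 and try z3 = true.
Branch on z2: set z2 = false.
From the singleton clause (z1), z1 = true.
That conflicts with the unit clause (!z1).
Undo z2 and try z2 = true.
From the singleton clause (!z1), z1 = false.
That conflicts with the unit clause (z1).
Either choice for z2 ends in contradiction.
Either choice for z3 ends in contradiction.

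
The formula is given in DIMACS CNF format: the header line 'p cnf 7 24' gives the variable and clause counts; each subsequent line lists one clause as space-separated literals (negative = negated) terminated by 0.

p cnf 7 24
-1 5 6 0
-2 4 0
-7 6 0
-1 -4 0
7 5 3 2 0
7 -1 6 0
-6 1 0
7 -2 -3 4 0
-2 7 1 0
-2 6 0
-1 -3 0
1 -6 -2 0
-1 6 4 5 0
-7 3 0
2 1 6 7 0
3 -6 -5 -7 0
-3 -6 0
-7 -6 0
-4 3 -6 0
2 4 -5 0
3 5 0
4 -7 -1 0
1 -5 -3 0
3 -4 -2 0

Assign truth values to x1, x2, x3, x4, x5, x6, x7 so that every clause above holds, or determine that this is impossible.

UNSATISFIABLE

Suppose x2 = False.
Suppose x7 = False.
Suppose x1 = False.
Unit clause (¬x6) forces x6 = False.
Now (x6) is unsatisfied and unit — conflict.
Undo x1 and try x1 = True.
Unit clause (¬x4) forces x4 = False.
Unit clause (x6) forces x6 = True.
Unit clause (¬x3) forces x3 = False.
Unit clause (x5) forces x5 = True.
Now (¬x5) is unsatisfied and unit — conflict.
Either choice for x1 ends in contradiction.
Undo x7 and try x7 = True.
Unit clause (x6) forces x6 = True.
Now (¬x6) is unsatisfied and unit — conflict.
Either choice for x7 ends in contradiction.
Undo x2 and try x2 = True.
Unit clause (x4) forces x4 = True.
Unit clause (¬x1) forces x1 = False.
Unit clause (¬x6) forces x6 = False.
Now (x6) is unsatisfied and unit — conflict.
Either choice for x2 ends in contradiction.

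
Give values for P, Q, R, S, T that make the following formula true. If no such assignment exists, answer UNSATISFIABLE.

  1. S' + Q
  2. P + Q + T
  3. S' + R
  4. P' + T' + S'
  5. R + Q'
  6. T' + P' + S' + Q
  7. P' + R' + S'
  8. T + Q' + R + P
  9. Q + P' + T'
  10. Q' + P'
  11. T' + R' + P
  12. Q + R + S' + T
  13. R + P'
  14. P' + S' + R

P: 0,  Q: 1,  R: 1,  S: 0,  T: 0

Case S = 0:
Case R = 1:
Case Q = 1:
Unit clause (P') forces P = 0.
Unit clause (T') forces T = 0.
Every clause now holds.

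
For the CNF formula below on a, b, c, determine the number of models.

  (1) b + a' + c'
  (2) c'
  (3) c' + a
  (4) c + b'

2

There are 2^3 = 8 truth assignments over (a, b, c).
Split on c. With c = 1, the clauses containing c are satisfied and c' drops from the rest; 0 of the 2^2 = 4 assignments to the other variables satisfy what remains.
With c = 0, by the same count on the reduced clause set, 2 assignments work.
(One model: a=F, b=F, c=F.)
Total: 0 + 2 = 2.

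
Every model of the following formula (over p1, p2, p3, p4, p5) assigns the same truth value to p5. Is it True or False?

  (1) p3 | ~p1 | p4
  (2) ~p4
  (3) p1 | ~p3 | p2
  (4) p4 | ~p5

Suppose p5 = 1.
The clause (~p4) is unit, so p4 = 0.
That conflicts with the unit clause (p4).
So every satisfying assignment has p5 = False.

False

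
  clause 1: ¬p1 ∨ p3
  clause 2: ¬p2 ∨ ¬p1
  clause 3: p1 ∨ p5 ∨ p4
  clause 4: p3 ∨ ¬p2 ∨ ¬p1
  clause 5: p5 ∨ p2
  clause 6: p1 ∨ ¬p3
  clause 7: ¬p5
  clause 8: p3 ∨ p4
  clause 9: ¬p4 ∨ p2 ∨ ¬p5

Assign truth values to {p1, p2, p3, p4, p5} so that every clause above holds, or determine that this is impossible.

p1: False,  p2: True,  p3: False,  p4: True,  p5: False

Unit clause (¬p5) forces p5 = False.
Unit clause (p2) forces p2 = True.
Unit clause (¬p1) forces p1 = False.
Unit clause (p4) forces p4 = True.
Unit clause (¬p3) forces p3 = False.
This assignment satisfies each clause.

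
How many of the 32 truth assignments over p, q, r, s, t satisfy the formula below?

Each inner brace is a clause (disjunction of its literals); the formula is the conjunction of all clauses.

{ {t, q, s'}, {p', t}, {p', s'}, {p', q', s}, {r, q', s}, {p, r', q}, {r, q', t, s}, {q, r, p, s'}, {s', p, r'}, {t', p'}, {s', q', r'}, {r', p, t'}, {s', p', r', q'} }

There are 2^5 = 32 truth assignments over (p, q, r, s, t).
Split on t. With t = 1, the clauses containing t are satisfied and t' drops from the rest; 2 of the 2^4 = 16 assignments to the other variables satisfy what remains.
With t = 0, by the same count on the reduced clause set, 3 assignments work.
Total: 2 + 3 = 5.

5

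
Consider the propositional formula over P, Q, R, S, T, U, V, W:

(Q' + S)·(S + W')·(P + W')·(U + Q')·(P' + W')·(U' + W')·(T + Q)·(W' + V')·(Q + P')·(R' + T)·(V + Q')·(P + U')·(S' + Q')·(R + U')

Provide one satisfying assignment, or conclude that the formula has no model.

Case Q = 0:
The clause (T) is unit, so T = 1.
The clause (P') is unit, so P = 0.
The clause (W') is unit, so W = 0.
The clause (U') is unit, so U = 0.
Every clause is now satisfied; R, S, V are unconstrained.

P: 0,  Q: 0,  R: 0,  S: 0,  T: 1,  U: 0,  V: 1,  W: 0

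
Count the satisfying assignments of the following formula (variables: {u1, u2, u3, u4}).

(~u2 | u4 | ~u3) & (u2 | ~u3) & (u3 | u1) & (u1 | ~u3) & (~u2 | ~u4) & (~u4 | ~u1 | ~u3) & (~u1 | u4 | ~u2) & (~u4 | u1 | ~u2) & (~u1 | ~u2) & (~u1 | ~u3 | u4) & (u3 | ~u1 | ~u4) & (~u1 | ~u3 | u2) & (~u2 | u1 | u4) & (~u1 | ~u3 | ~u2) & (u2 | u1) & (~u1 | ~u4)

There are 2^4 = 16 truth assignments over (u1, u2, u3, u4).
Check each against the 16 clauses (columns in the order u1, u2, u3, u4):
  F F F F  ✗ fails (u3 | u1)
  F F F T  ✗ fails (u3 | u1)
  F F T F  ✗ fails (u2 | ~u3)
  F F T T  ✗ fails (u2 | ~u3)
  F T F F  ✗ fails (u3 | u1)
  F T F T  ✗ fails (u3 | u1)
  F T T F  ✗ fails (~u2 | u4 | ~u3)
  F T T T  ✗ fails (u1 | ~u3)
  T F F F  ✓ satisfies all
  T F F T  ✗ fails (u3 | ~u1 | ~u4)
  T F T F  ✗ fails (u2 | ~u3)
  T F T T  ✗ fails (u2 | ~u3)
  T T F F  ✗ fails (~u1 | u4 | ~u2)
  T T F T  ✗ fails (~u2 | ~u4)
  T T T F  ✗ fails (~u2 | u4 | ~u3)
  T T T T  ✗ fails (~u2 | ~u4)
1 of the 16 rows is a model.

1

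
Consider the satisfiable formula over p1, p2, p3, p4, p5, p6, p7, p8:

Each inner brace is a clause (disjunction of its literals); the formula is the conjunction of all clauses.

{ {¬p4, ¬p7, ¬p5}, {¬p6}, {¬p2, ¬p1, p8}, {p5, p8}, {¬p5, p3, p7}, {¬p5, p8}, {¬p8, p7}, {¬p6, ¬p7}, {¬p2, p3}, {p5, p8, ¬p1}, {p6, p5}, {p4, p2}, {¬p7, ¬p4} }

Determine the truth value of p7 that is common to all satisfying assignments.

Suppose p7 = False.
From the singleton clause (¬p6), p6 = False.
From the singleton clause (¬p8), p8 = False.
From the singleton clause (p5), p5 = True.
That conflicts with the unit clause (¬p5).
So every satisfying assignment has p7 = True.

True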